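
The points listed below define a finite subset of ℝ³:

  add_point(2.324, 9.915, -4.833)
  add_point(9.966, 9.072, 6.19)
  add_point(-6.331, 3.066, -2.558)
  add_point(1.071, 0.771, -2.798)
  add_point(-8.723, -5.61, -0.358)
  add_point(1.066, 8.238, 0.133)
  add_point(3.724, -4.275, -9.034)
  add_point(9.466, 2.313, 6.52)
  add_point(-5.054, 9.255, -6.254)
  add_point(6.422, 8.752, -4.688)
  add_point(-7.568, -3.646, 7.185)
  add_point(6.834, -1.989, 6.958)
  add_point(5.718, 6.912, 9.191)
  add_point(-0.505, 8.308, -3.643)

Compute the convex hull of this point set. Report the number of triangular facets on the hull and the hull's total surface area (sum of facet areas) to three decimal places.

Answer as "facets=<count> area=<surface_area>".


10 of the 14 inputs are extreme points: [0, 1, 4, 6, 7, 8, 9, 10, 11, 12].

Facet areas (half cross-product norm):
  f1: (p11, p6, p4) → 115.5187
  f2: (p8, p0, p1) → 35.9321
  f3: (p8, p6, p4) → 110.4955
  f4: (p9, p0, p1) → 23.0889
  f5: (p9, p8, p6) → 79.6104
  f6: (p9, p8, p0) → 6.1849
  f7: (p10, p11, p4) → 56.3947
  f8: (p10, p8, p4) → 64.4045
  f9: (p7, p11, p6) → 41.2743
  f10: (p7, p9, p1) → 38.8304
  f11: (p7, p9, p6) → 91.9430
  f12: (p12, p10, p11) → 67.0103
  f13: (p12, p7, p1) → 16.9305
  f14: (p12, p7, p11) → 15.8766
  f15: (p12, p8, p1) → 53.3586
  f16: (p12, p10, p8) → 143.9073
Σ area = 960.761

Check V−E+F: 10 − 24 + 16 = 2.

facets=16 area=960.761


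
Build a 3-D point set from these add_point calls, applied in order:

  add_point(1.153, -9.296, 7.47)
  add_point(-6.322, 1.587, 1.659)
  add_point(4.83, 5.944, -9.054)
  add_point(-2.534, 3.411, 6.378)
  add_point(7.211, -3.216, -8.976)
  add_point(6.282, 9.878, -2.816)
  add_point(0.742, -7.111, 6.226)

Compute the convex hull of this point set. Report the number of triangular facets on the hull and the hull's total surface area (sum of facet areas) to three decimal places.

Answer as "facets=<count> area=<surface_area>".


facets=8 area=596.767

Points on the hull: [0, 1, 2, 3, 4, 5] (6 of 7).

Area of each hull facet:
  f1: (p0, p4, p1) → 120.4655
  f2: (p0, p5, p4) → 133.8022
  f3: (p3, p5, p1) → 45.1344
  f4: (p3, p0, p1) → 41.9046
  f5: (p3, p0, p5) → 90.0047
  f6: (p2, p4, p1) → 75.6985
  f7: (p2, p5, p1) → 58.0111
  f8: (p2, p5, p4) → 31.7459
Σ area = 596.767

Euler: V−E+F = 6−12+8 = 2.


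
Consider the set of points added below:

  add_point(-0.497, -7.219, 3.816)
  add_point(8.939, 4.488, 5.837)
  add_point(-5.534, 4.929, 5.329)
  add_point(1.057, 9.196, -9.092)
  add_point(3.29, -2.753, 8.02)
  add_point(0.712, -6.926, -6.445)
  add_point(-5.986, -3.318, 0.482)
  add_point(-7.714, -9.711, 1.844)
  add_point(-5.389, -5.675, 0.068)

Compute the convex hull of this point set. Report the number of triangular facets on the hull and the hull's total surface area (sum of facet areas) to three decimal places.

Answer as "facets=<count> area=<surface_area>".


8 of the 9 inputs are extreme points: [0, 1, 2, 3, 4, 5, 6, 7].

Area of each hull facet:
  f1: (p2, p4, p7) → 81.0757
  f2: (p2, p3, p1) → 110.8712
  f3: (p2, p4, p1) → 56.3612
  f4: (p5, p3, p7) → 92.8897
  f5: (p5, p3, p1) → 131.6489
  f6: (p5, p4, p1) → 71.7886
  f7: (p6, p3, p7) → 25.2304
  f8: (p6, p2, p7) → 22.3181
  f9: (p6, p2, p3) → 77.0060
  f10: (p0, p4, p7) → 16.1670
  f11: (p0, p5, p7) → 40.3958
  f12: (p0, p5, p4) → 32.2630
Σ area = 758.016

Check V−E+F: 8 − 18 + 12 = 2.

facets=12 area=758.016


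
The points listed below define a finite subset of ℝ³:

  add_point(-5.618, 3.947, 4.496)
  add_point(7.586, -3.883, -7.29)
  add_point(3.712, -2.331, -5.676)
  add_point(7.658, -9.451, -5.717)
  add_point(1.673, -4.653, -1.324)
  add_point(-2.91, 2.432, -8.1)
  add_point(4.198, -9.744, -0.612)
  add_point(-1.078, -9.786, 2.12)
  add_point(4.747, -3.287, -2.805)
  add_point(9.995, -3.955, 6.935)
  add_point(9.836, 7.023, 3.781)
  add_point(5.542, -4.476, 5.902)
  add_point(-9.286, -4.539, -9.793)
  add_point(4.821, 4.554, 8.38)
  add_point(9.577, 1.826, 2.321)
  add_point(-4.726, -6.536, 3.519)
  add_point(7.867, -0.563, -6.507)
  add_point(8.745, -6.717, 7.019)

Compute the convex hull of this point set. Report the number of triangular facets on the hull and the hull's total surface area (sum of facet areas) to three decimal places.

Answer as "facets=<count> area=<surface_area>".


facets=24 area=1028.017

Extreme-point indices: [0, 1, 3, 5, 6, 7, 9, 10, 12, 13, 14, 15, 16, 17] — 14 of 18 on the boundary.

Area of each hull facet:
  f1: (p13, p10, p9) → 35.9569
  f2: (p14, p10, p9) → 16.3157
  f3: (p14, p3, p9) → 49.9557
  f4: (p0, p15, p12) → 74.8449
  f5: (p0, p15, p13) → 58.9294
  f6: (p0, p5, p12) → 61.8223
  f7: (p0, p13, p10) → 36.1402
  f8: (p0, p5, p10) → 99.6692
  f9: (p17, p13, p9) → 12.7021
  f10: (p17, p15, p13) → 79.7523
  f11: (p17, p3, p9) → 19.4303
  f12: (p7, p3, p12) → 89.5786
  f13: (p7, p15, p12) → 36.0440
  f14: (p7, p17, p15) → 27.3589
  f15: (p16, p14, p10) → 21.5952
  f16: (p16, p14, p3) → 40.8733
  f17: (p16, p5, p10) → 72.6812
  f18: (p6, p17, p3) → 26.7309
  f19: (p6, p7, p3) → 8.7735
  f20: (p6, p7, p17) → 27.8314
  f21: (p1, p3, p12) → 49.3789
  f22: (p1, p16, p3) → 4.8790
  f23: (p1, p5, p12) → 57.6469
  f24: (p1, p16, p5) → 19.1262
Σ area = 1028.017

Euler: V−E+F = 14−36+24 = 2.


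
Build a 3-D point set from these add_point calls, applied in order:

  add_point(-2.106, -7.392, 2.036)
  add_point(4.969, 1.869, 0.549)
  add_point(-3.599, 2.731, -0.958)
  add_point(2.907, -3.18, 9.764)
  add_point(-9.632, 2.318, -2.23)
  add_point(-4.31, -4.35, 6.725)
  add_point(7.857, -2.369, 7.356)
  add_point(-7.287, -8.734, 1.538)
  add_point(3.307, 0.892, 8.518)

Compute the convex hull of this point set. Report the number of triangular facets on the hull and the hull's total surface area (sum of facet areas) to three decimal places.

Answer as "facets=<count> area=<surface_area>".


Extreme-point indices: [0, 1, 2, 3, 4, 5, 6, 7, 8] — 9 of 9 on the boundary.

Area of each hull facet:
  f1: (p5, p7, p4) → 42.7749
  f2: (p5, p3, p7) → 20.3178
  f3: (p0, p1, p6) → 47.9292
  f4: (p0, p3, p6) → 27.7650
  f5: (p0, p3, p7) → 20.6502
  f6: (p0, p7, p4) → 32.0057
  f7: (p0, p1, p4) → 73.3038
  f8: (p2, p1, p4) → 4.5439
  f9: (p8, p3, p6) → 11.1551
  f10: (p8, p1, p6) → 22.4239
  f11: (p8, p2, p1) → 35.8311
  f12: (p8, p2, p4) → 25.3705
  f13: (p8, p5, p4) → 57.2335
  f14: (p8, p5, p3) → 16.8218
Σ area = 438.126

Check V−E+F: 9 − 21 + 14 = 2.

facets=14 area=438.126


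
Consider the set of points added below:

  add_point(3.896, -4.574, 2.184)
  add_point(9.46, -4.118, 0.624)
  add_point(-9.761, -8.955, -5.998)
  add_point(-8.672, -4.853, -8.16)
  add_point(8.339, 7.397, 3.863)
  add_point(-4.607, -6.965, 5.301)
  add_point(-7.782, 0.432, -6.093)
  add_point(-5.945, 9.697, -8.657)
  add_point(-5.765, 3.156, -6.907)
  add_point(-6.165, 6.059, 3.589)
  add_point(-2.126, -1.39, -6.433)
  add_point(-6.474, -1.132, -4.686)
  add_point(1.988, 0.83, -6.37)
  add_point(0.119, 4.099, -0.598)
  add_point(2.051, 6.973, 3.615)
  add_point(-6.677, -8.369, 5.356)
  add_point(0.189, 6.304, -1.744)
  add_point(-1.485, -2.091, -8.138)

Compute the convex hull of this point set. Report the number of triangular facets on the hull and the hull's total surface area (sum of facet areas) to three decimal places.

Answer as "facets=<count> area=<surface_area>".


Points on the hull: [1, 2, 3, 4, 5, 7, 9, 12, 14, 15, 17] (11 of 18).

Per-facet area ½‖(b−a)×(c−a)‖:
  f1: (p15, p1, p2) → 102.1620
  f2: (p17, p1, p2) → 72.0485
  f3: (p9, p7, p2) → 111.8836
  f4: (p9, p15, p2) → 85.5219
  f5: (p5, p15, p1) → 8.8381
  f6: (p5, p4, p1) → 90.6732
  f7: (p5, p9, p15) → 14.7103
  f8: (p5, p9, p4) → 96.3133
  f9: (p3, p7, p2) → 15.1312
  f10: (p3, p17, p2) → 15.6506
  f11: (p3, p17, p7) → 48.5608
  f12: (p12, p17, p1) → 24.9794
  f13: (p12, p17, p7) → 29.3655
  f14: (p12, p4, p1) → 64.8656
  f15: (p12, p4, p7) → 82.7339
  f16: (p14, p4, p7) → 39.0772
  f17: (p14, p9, p7) → 52.7565
  f18: (p14, p9, p4) → 1.4733
Σ area = 956.745

Euler characteristic 11−27+18 = 2 ✓

facets=18 area=956.745


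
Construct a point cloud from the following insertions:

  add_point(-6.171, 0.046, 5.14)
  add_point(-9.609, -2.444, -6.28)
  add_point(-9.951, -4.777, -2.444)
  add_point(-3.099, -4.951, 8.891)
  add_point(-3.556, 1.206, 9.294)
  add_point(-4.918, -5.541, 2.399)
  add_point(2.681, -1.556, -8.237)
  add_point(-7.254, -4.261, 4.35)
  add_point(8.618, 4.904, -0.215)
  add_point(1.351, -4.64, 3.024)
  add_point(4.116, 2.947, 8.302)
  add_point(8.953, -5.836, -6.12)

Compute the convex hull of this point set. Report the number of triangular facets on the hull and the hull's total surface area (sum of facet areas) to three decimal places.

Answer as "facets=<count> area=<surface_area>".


Hull vertices (11/12): indices [0, 1, 2, 3, 4, 5, 6, 7, 8, 10, 11].

Per-facet area ½‖(b−a)×(c−a)‖:
  f1: (p6, p8, p11) → 44.9336
  f2: (p0, p4, p8) → 40.0221
  f3: (p5, p11, p2) → 55.3574
  f4: (p5, p3, p2) → 12.7440
  f5: (p5, p3, p11) → 52.9760
  f6: (p10, p4, p8) → 31.3189
  f7: (p10, p3, p4) → 24.2921
  f8: (p10, p8, p11) → 58.2661
  f9: (p10, p3, p11) → 93.1921
  f10: (p1, p11, p2) → 42.4696
  f11: (p1, p6, p11) → 34.9726
  f12: (p1, p6, p8) → 67.1392
  f13: (p1, p0, p2) → 20.3325
  f14: (p1, p0, p8) → 100.2767
  f15: (p7, p3, p4) → 19.0382
  f16: (p7, p0, p4) → 9.9272
  f17: (p7, p3, p2) → 8.9568
  f18: (p7, p0, p2) → 15.6696
Σ area = 731.885

Check V−E+F: 11 − 27 + 18 = 2.

facets=18 area=731.885


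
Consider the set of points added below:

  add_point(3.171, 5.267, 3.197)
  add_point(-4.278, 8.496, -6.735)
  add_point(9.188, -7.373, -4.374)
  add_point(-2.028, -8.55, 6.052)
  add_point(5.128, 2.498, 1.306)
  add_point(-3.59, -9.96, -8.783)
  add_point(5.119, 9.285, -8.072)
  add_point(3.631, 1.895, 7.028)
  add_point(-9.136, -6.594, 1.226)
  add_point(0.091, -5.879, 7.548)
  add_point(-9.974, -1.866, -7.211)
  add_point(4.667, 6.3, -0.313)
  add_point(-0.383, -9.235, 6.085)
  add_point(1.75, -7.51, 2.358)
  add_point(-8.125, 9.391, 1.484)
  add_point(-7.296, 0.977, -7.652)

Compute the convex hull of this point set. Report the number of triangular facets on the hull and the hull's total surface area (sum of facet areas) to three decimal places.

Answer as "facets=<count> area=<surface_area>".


14 of the 16 inputs are extreme points: [0, 1, 2, 3, 5, 6, 7, 8, 9, 10, 11, 12, 14, 15].

Per-facet area ½‖(b−a)×(c−a)‖:
  f1: (p5, p6, p2) → 120.0520
  f2: (p1, p14, p10) → 53.7789
  f3: (p1, p6, p14) → 36.6983
  f4: (p7, p9, p14) → 63.4547
  f5: (p7, p9, p2) → 63.0795
  f6: (p8, p5, p10) → 48.2858
  f7: (p8, p14, p10) → 68.7726
  f8: (p8, p9, p14) → 89.0688
  f9: (p12, p9, p2) → 26.2962
  f10: (p12, p5, p2) → 89.6740
  f11: (p12, p8, p5) → 61.5907
  f12: (p15, p1, p10) → 6.7630
  f13: (p15, p1, p6) → 35.1342
  f14: (p15, p5, p10) → 20.3263
  f15: (p15, p5, p6) → 83.8122
  f16: (p0, p7, p14) → 28.3529
  f17: (p3, p8, p9) → 14.0119
  f18: (p3, p12, p9) → 3.2064
  f19: (p3, p12, p8) → 4.2599
  f20: (p11, p0, p7) → 6.0518
  f21: (p11, p6, p14) → 55.0421
  f22: (p11, p0, p14) → 23.7774
  f23: (p11, p6, p2) → 62.1812
  f24: (p11, p7, p2) → 63.2205
Σ area = 1126.891

Euler characteristic 14−36+24 = 2 ✓

facets=24 area=1126.891


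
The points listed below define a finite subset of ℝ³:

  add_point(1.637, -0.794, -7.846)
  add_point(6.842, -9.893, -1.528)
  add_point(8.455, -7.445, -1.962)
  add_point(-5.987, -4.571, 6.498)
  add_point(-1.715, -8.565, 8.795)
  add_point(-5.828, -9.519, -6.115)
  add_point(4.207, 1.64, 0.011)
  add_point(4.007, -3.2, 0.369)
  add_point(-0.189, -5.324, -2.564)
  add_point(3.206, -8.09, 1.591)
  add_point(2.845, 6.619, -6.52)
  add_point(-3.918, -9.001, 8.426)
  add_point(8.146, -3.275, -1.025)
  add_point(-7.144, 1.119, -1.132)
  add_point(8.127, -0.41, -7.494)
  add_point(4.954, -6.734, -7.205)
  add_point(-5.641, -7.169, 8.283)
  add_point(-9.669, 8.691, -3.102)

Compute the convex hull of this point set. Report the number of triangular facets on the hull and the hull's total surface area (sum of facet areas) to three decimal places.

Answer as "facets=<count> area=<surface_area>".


facets=24 area=915.882

Hull vertices (14/18): indices [0, 1, 2, 3, 4, 5, 6, 10, 11, 12, 14, 15, 16, 17].

Triangle areas on the boundary:
  f1: (p5, p0, p17) → 89.8699
  f2: (p16, p5, p17) → 130.7241
  f3: (p11, p16, p4) → 2.4272
  f4: (p11, p16, p5) → 18.3506
  f5: (p15, p5, p0) → 37.0917
  f6: (p12, p4, p2) → 31.5193
  f7: (p12, p6, p4) → 46.1029
  f8: (p10, p0, p17) → 50.0399
  f9: (p10, p6, p17) → 54.6215
  f10: (p10, p12, p6) → 23.9345
  f11: (p3, p16, p17) → 3.0392
  f12: (p3, p16, p4) → 5.9671
  f13: (p3, p6, p17) → 100.6270
  f14: (p3, p6, p4) → 42.6379
  f15: (p1, p15, p2) → 9.3657
  f16: (p1, p15, p5) → 37.7546
  f17: (p1, p11, p5) → 87.8990
  f18: (p1, p4, p2) → 18.4971
  f19: (p1, p11, p4) → 13.5200
  f20: (p14, p15, p0) → 20.0025
  f21: (p14, p10, p0) → 24.1946
  f22: (p14, p15, p2) → 22.3182
  f23: (p14, p12, p2) → 14.8698
  f24: (p14, p10, p12) → 30.5079
Σ area = 915.882

Euler: V−E+F = 14−36+24 = 2.


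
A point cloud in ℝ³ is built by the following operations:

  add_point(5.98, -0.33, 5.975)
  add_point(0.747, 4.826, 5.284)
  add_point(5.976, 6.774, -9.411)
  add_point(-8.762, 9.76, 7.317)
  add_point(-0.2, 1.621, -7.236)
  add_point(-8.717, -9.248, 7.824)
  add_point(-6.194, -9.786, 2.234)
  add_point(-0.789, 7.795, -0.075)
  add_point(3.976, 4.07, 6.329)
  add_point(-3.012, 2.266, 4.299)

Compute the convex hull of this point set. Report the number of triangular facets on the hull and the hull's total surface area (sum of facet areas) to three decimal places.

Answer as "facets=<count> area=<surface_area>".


Extreme-point indices: [0, 2, 3, 4, 5, 6, 7, 8] — 8 of 10 on the boundary.

Triangle areas on the boundary:
  f1: (p4, p2, p3) → 75.1308
  f2: (p8, p5, p3) → 121.4616
  f3: (p8, p5, p0) → 41.6604
  f4: (p8, p2, p0) → 38.9964
  f5: (p6, p5, p3) → 58.4124
  f6: (p6, p4, p3) → 141.9287
  f7: (p6, p5, p0) → 48.7720
  f8: (p6, p2, p0) → 134.3241
  f9: (p6, p4, p2) → 32.4281
  f10: (p7, p2, p3) → 13.6008
  f11: (p7, p8, p3) → 48.6510
  f12: (p7, p8, p2) → 49.5754
Σ area = 804.942

Euler characteristic 8−18+12 = 2 ✓

facets=12 area=804.942


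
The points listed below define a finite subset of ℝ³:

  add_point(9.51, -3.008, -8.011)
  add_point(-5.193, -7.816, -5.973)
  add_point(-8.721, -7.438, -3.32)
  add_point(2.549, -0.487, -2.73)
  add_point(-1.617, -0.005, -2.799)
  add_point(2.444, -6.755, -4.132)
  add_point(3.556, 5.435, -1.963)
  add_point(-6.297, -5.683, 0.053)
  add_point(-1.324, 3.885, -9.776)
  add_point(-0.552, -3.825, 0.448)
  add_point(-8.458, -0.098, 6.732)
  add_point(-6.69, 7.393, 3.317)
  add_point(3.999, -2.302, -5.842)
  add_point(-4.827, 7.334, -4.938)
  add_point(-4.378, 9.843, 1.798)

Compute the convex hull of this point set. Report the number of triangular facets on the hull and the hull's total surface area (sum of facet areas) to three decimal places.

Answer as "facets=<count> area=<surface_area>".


facets=20 area=725.607

12 of the 15 inputs are extreme points: [0, 1, 2, 5, 6, 7, 8, 9, 10, 11, 13, 14].

Area of each hull facet:
  f1: (p1, p8, p2) → 26.8883
  f2: (p1, p8, p0) → 80.4378
  f3: (p13, p8, p2) → 50.8866
  f4: (p5, p1, p2) → 13.8233
  f5: (p5, p1, p0) → 24.4174
  f6: (p6, p10, p14) → 57.9761
  f7: (p6, p8, p0) → 53.6813
  f8: (p6, p13, p14) → 31.3402
  f9: (p6, p13, p8) → 29.4642
  f10: (p11, p10, p14) → 7.1570
  f11: (p11, p13, p14) → 13.2195
  f12: (p11, p10, p2) → 51.3395
  f13: (p11, p13, p2) → 64.2495
  f14: (p7, p10, p2) → 15.0188
  f15: (p7, p5, p2) → 21.8293
  f16: (p9, p5, p0) → 23.7878
  f17: (p9, p6, p0) → 59.1782
  f18: (p9, p6, p10) → 55.6641
  f19: (p9, p7, p10) → 27.1383
  f20: (p9, p7, p5) → 18.1093
Σ area = 725.607

Euler: V−E+F = 12−30+20 = 2.


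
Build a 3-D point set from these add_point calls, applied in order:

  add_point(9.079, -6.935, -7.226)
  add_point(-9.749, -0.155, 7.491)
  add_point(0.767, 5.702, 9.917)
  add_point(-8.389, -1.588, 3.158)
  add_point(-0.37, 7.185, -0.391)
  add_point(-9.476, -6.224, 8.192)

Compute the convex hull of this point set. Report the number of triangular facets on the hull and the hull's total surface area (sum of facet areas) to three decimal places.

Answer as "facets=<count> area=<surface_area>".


Points on the hull: [0, 1, 2, 3, 4, 5] (6 of 6).

Triangle areas on the boundary:
  f1: (p2, p4, p1) → 62.7447
  f2: (p2, p4, p0) → 93.9457
  f3: (p5, p2, p1) → 34.2031
  f4: (p5, p2, p0) → 174.4130
  f5: (p3, p4, p1) → 28.7286
  f6: (p3, p4, p0) → 112.9535
  f7: (p3, p5, p1) → 14.2457
  f8: (p3, p5, p0) → 68.9953
Σ area = 590.230

Check V−E+F: 6 − 12 + 8 = 2.

facets=8 area=590.230


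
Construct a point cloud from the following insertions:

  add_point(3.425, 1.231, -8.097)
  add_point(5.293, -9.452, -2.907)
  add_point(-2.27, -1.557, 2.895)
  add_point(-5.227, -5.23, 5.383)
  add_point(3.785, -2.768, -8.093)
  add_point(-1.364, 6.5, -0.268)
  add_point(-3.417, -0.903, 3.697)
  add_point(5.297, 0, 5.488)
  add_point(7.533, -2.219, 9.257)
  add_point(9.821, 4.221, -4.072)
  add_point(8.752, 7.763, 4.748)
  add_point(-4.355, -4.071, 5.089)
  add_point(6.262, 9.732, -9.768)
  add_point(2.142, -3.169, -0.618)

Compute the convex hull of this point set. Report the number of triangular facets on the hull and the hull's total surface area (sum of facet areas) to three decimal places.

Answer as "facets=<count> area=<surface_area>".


Hull vertices (10/14): indices [0, 1, 3, 4, 5, 6, 8, 9, 10, 12].

Area of each hull facet:
  f1: (p8, p1, p3) → 84.9486
  f2: (p8, p1, p9) → 92.0166
  f3: (p4, p1, p9) → 42.4573
  f4: (p4, p12, p9) → 43.6550
  f5: (p4, p0, p12) → 7.9387
  f6: (p4, p1, p3) → 60.3374
  f7: (p4, p0, p3) → 32.7509
  f8: (p5, p0, p3) → 71.8604
  f9: (p5, p0, p12) → 47.3783
  f10: (p10, p8, p9) → 52.6269
  f11: (p10, p12, p9) → 39.3090
  f12: (p10, p5, p12) → 69.6038
  f13: (p10, p8, p3) → 74.0057
  f14: (p6, p5, p3) → 3.7435
  f15: (p6, p10, p3) → 23.6455
  f16: (p6, p10, p5) → 48.8455
Σ area = 795.123

Euler characteristic 10−24+16 = 2 ✓

facets=16 area=795.123


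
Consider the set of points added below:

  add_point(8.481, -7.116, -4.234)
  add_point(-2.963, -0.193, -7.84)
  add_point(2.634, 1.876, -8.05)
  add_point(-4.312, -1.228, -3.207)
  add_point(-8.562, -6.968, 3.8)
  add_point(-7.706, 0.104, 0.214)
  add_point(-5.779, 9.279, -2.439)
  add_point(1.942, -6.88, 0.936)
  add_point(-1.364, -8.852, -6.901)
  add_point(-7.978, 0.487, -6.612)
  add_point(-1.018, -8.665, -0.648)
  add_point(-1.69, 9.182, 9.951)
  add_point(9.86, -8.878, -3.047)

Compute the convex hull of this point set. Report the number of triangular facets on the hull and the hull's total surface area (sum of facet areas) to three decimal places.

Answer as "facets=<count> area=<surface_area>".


Points on the hull: [0, 1, 2, 4, 5, 6, 7, 8, 9, 10, 11, 12] (12 of 13).

Per-facet area ½‖(b−a)×(c−a)‖:
  f1: (p7, p12, p4) → 14.7833
  f2: (p7, p11, p4) → 97.2980
  f3: (p7, p11, p12) → 70.2374
  f4: (p10, p12, p4) → 17.4005
  f5: (p10, p8, p4) → 24.8619
  f6: (p10, p8, p12) → 34.4441
  f7: (p5, p11, p4) → 55.6519
  f8: (p5, p6, p11) → 62.2326
  f9: (p2, p11, p12) → 137.8559
  f10: (p2, p6, p11) → 79.9308
  f11: (p0, p8, p12) → 11.1751
  f12: (p0, p2, p12) → 2.3883
  f13: (p0, p2, p8) → 52.8126
  f14: (p9, p2, p6) → 51.8062
  f15: (p9, p5, p6) → 31.6191
  f16: (p9, p8, p4) → 66.3264
  f17: (p9, p5, p4) → 23.7233
  f18: (p1, p2, p8) → 26.0370
  f19: (p1, p9, p8) → 22.1588
  f20: (p1, p9, p2) → 7.7814
Σ area = 890.524

Check V−E+F: 12 − 30 + 20 = 2.

facets=20 area=890.524


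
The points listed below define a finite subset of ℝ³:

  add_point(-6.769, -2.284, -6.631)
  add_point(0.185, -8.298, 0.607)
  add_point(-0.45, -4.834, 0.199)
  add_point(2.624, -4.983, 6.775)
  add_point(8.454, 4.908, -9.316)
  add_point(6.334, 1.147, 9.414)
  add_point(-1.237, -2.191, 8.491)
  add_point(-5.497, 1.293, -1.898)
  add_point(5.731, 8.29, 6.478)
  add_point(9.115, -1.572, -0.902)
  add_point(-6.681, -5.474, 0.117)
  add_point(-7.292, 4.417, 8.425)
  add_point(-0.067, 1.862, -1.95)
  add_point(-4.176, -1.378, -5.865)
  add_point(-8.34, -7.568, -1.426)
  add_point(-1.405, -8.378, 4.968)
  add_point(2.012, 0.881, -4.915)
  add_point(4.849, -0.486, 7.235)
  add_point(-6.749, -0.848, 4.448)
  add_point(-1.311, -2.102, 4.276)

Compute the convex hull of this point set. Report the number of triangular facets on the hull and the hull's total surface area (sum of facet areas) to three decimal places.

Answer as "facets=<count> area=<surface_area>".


facets=20 area=926.956

Extreme-point indices: [0, 1, 3, 4, 5, 6, 7, 8, 9, 11, 14, 15] — 12 of 20 on the boundary.

Per-facet area ½‖(b−a)×(c−a)‖:
  f1: (p4, p8, p9) → 67.9314
  f2: (p1, p3, p9) → 38.0400
  f3: (p1, p4, p9) → 54.4767
  f4: (p11, p4, p8) → 109.2295
  f5: (p11, p7, p4) → 76.2383
  f6: (p5, p8, p9) → 42.4533
  f7: (p5, p3, p9) → 38.5993
  f8: (p5, p11, p8) → 51.6063
  f9: (p0, p7, p4) → 49.1232
  f10: (p0, p1, p14) → 33.3338
  f11: (p0, p1, p4) → 97.3827
  f12: (p0, p11, p14) → 58.5449
  f13: (p0, p11, p7) → 16.3241
  f14: (p15, p1, p14) → 20.2823
  f15: (p15, p1, p3) → 12.9152
  f16: (p15, p11, p14) → 67.0926
  f17: (p6, p5, p3) → 18.9855
  f18: (p6, p5, p11) → 35.3539
  f19: (p6, p15, p3) → 14.0252
  f20: (p6, p15, p11) → 25.0177
Σ area = 926.956

Euler characteristic 12−30+20 = 2 ✓


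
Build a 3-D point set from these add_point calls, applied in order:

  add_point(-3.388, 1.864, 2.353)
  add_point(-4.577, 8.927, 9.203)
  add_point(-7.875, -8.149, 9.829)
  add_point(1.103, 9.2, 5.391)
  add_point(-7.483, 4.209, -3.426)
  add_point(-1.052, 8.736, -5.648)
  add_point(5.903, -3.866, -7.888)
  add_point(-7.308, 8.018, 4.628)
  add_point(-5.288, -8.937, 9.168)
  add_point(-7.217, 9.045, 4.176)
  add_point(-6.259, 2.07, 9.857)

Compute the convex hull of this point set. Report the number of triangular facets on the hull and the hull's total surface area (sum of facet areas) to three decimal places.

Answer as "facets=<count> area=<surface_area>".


facets=16 area=802.573

Extreme-point indices: [1, 2, 3, 4, 5, 6, 7, 8, 9, 10] — 10 of 11 on the boundary.

Facet areas (half cross-product norm):
  f1: (p8, p6, p2) → 22.9786
  f2: (p8, p3, p6) → 171.5783
  f3: (p4, p6, p2) → 146.2768
  f4: (p1, p8, p3) → 61.0396
  f5: (p5, p3, p6) → 81.6192
  f6: (p5, p4, p6) → 59.4109
  f7: (p10, p8, p2) → 14.2695
  f8: (p10, p1, p8) → 13.9289
  f9: (p9, p5, p4) → 36.6791
  f10: (p9, p1, p3) → 19.3265
  f11: (p9, p5, p3) → 44.6516
  f12: (p7, p4, p2) → 75.0605
  f13: (p7, p9, p4) → 5.0137
  f14: (p7, p10, p2) → 28.9717
  f15: (p7, p10, p1) → 18.7578
  f16: (p7, p9, p1) → 3.0100
Σ area = 802.573

Euler: V−E+F = 10−24+16 = 2.


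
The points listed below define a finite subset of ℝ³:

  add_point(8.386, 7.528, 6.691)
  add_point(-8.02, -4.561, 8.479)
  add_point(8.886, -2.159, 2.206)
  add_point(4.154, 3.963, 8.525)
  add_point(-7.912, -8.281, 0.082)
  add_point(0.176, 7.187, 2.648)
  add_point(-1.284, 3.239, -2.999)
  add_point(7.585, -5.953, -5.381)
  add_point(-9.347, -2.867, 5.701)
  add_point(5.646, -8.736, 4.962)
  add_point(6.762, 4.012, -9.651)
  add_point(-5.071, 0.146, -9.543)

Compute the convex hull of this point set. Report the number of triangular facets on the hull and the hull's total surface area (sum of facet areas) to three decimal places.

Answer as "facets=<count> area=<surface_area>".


Points on the hull: [0, 1, 2, 3, 4, 5, 7, 8, 9, 10, 11] (11 of 12).

Per-facet area ½‖(b−a)×(c−a)‖:
  f1: (p10, p0, p2) → 72.2170
  f2: (p9, p0, p2) → 33.6646
  f3: (p5, p10, p0) → 65.4953
  f4: (p11, p4, p8) → 51.6041
  f5: (p11, p5, p8) → 97.9963
  f6: (p11, p5, p10) → 82.5229
  f7: (p1, p5, p8) → 24.0690
  f8: (p1, p4, p8) → 13.7538
  f9: (p1, p9, p4) → 63.4488
  f10: (p7, p9, p4) → 77.4237
  f11: (p7, p11, p4) → 91.9081
  f12: (p7, p11, p10) → 66.0771
  f13: (p7, p10, p2) → 46.6031
  f14: (p7, p9, p2) → 33.3549
  f15: (p3, p9, p0) → 35.1283
  f16: (p3, p1, p9) → 87.7057
  f17: (p3, p5, p0) → 22.5563
  f18: (p3, p1, p5) → 56.9412
Σ area = 1022.470

Euler: V−E+F = 11−27+18 = 2.

facets=18 area=1022.470


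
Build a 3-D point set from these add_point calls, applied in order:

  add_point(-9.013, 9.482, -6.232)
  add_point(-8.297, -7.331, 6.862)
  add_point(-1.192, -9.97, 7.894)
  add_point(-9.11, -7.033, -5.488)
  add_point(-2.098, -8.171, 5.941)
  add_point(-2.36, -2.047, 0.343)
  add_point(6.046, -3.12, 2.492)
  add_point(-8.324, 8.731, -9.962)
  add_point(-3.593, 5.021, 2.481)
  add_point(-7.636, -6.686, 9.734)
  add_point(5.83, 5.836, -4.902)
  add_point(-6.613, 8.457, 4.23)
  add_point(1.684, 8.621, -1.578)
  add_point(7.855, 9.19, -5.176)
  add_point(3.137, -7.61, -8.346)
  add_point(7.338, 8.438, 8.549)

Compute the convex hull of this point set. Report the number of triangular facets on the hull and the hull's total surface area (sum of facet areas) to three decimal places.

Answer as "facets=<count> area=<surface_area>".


facets=18 area=1356.587

Extreme-point indices: [0, 1, 2, 3, 6, 7, 9, 11, 13, 14, 15] — 11 of 16 on the boundary.

Triangle areas on the boundary:
  f1: (p15, p0, p13) → 116.2181
  f2: (p7, p0, p3) → 31.6030
  f3: (p7, p0, p13) → 32.4410
  f4: (p6, p15, p13) → 82.2964
  f5: (p11, p9, p0) → 79.5503
  f6: (p11, p15, p0) → 68.2013
  f7: (p11, p15, p9) → 117.7890
  f8: (p14, p7, p3) → 103.0514
  f9: (p14, p7, p13) → 141.2124
  f10: (p14, p6, p13) → 87.6002
  f11: (p1, p0, p3) → 102.0952
  f12: (p1, p9, p0) → 29.1381
  f13: (p2, p14, p6) → 68.4205
  f14: (p2, p15, p9) → 75.6707
  f15: (p2, p6, p15) → 68.8830
  f16: (p2, p1, p9) → 11.1470
  f17: (p2, p14, p3) → 94.9145
  f18: (p2, p1, p3) → 46.3552
Σ area = 1356.587

Euler: V−E+F = 11−27+18 = 2.


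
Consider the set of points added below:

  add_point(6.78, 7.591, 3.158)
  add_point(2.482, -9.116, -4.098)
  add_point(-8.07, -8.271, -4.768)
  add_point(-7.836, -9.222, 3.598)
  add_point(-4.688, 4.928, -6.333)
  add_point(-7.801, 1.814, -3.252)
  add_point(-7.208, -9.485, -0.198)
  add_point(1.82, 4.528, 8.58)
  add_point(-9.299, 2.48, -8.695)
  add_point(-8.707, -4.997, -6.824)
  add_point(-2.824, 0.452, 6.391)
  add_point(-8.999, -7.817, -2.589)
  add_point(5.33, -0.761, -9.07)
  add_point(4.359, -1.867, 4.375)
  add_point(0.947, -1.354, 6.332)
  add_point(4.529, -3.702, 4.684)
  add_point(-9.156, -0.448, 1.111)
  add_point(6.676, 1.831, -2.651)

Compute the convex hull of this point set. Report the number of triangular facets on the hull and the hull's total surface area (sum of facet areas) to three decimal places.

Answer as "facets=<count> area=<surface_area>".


facets=28 area=911.291

Hull vertices (16/18): indices [0, 1, 2, 3, 4, 6, 7, 8, 9, 10, 11, 12, 14, 15, 16, 17].

Per-facet area ½‖(b−a)×(c−a)‖:
  f1: (p7, p15, p0) → 37.5258
  f2: (p4, p12, p8) → 31.3768
  f3: (p4, p12, p0) → 81.5858
  f4: (p4, p7, p0) → 59.8125
  f5: (p17, p12, p0) → 12.1190
  f6: (p17, p15, p0) → 38.2367
  f7: (p16, p4, p8) → 28.1157
  f8: (p16, p4, p7) → 71.6834
  f9: (p14, p7, p15) → 12.6892
  f10: (p1, p2, p6) → 24.6237
  f11: (p1, p17, p12) → 35.5784
  f12: (p1, p17, p15) → 47.2879
  f13: (p3, p14, p7) → 24.0326
  f14: (p3, p14, p15) → 27.4489
  f15: (p3, p1, p6) → 17.2659
  f16: (p3, p1, p15) → 63.6880
  f17: (p11, p16, p8) → 41.5609
  f18: (p11, p3, p16) → 25.8709
  f19: (p11, p2, p6) → 3.8834
  f20: (p11, p3, p6) → 5.4239
  f21: (p10, p16, p7) → 15.5219
  f22: (p10, p3, p7) → 13.2287
  f23: (p10, p3, p16) → 37.6019
  f24: (p9, p11, p8) → 13.4214
  f25: (p9, p11, p2) → 4.5699
  f26: (p9, p12, p8) → 55.6511
  f27: (p9, p1, p12) → 61.4297
  f28: (p9, p1, p2) → 20.0571
Σ area = 911.291

Check V−E+F: 16 − 42 + 28 = 2.


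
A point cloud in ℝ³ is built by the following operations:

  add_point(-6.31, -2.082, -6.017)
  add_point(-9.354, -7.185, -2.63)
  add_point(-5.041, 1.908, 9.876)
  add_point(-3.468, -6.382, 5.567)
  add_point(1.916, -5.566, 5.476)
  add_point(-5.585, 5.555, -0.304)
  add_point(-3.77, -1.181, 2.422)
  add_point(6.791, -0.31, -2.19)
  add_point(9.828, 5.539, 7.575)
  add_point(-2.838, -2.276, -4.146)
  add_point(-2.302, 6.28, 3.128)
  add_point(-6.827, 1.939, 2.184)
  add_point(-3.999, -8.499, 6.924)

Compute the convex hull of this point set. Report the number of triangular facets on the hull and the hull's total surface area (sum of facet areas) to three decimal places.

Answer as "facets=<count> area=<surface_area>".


facets=16 area=720.518

10 of the 13 inputs are extreme points: [0, 1, 2, 4, 5, 7, 8, 10, 11, 12].

Triangle areas on the boundary:
  f1: (p2, p10, p8) → 54.9607
  f2: (p12, p2, p1) → 59.7729
  f3: (p12, p2, p8) → 83.7463
  f4: (p11, p2, p1) → 36.5105
  f5: (p0, p7, p1) → 43.4964
  f6: (p5, p10, p8) → 14.9161
  f7: (p5, p7, p8) → 81.0809
  f8: (p5, p0, p7) → 61.8754
  f9: (p5, p2, p10) → 19.6500
  f10: (p5, p11, p2) → 15.8704
  f11: (p5, p11, p1) → 20.9995
  f12: (p5, p0, p1) → 30.8349
  f13: (p4, p12, p8) → 26.7811
  f14: (p4, p7, p8) → 60.0619
  f15: (p4, p12, p1) → 36.6182
  f16: (p4, p7, p1) → 73.3431
Σ area = 720.518

Check V−E+F: 10 − 24 + 16 = 2.


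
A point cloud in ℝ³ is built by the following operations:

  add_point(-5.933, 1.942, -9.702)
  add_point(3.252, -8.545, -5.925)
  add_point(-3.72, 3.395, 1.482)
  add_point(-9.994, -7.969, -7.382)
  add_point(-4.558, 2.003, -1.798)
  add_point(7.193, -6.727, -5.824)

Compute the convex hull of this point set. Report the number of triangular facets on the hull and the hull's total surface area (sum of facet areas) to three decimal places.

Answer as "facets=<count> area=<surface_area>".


Extreme-point indices: [0, 1, 2, 3, 5] — 5 of 6 on the boundary.

Per-facet area ½‖(b−a)×(c−a)‖:
  f1: (p0, p2, p3) → 62.9638
  f2: (p0, p2, p5) → 88.1654
  f3: (p1, p2, p3) → 94.8044
  f4: (p1, p2, p5) → 33.9550
  f5: (p1, p0, p3) → 69.5865
  f6: (p1, p0, p5) → 30.1033
Σ area = 379.579

Euler: V−E+F = 5−9+6 = 2.

facets=6 area=379.579


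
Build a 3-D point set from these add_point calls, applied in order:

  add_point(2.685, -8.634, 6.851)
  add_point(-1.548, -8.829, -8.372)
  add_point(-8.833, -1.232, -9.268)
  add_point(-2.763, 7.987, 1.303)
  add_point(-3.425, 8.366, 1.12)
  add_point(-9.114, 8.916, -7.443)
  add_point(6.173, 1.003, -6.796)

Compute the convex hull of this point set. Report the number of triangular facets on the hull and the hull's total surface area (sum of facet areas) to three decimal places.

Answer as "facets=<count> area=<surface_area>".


Hull vertices (7/7): indices [0, 1, 2, 3, 4, 5, 6].

Triangle areas on the boundary:
  f1: (p0, p1, p6) → 95.1449
  f2: (p3, p0, p6) → 112.9588
  f3: (p2, p6, p5) → 78.4394
  f4: (p2, p1, p6) → 66.0043
  f5: (p2, p0, p5) → 106.2918
  f6: (p2, p0, p1) → 80.6451
  f7: (p4, p6, p5) → 74.2779
  f8: (p4, p3, p6) → 4.1649
  f9: (p4, p0, p5) → 85.7126
  f10: (p4, p3, p0) → 4.6887
Σ area = 708.328

Check V−E+F: 7 − 15 + 10 = 2.

facets=10 area=708.328


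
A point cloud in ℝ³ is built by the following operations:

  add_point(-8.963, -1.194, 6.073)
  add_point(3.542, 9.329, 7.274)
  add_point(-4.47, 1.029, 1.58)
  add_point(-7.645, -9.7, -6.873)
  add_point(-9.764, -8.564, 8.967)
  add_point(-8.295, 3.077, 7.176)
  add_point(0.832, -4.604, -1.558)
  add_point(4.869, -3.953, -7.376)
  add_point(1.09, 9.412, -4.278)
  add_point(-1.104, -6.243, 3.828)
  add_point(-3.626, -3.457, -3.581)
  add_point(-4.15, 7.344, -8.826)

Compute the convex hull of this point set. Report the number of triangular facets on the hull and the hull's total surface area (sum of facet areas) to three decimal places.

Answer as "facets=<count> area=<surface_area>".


Hull vertices (9/12): indices [0, 1, 3, 4, 5, 7, 8, 9, 11].

Per-facet area ½‖(b−a)×(c−a)‖:
  f1: (p1, p8, p7) → 83.0612
  f2: (p11, p1, p8) → 27.6481
  f3: (p11, p8, p7) → 50.3340
  f4: (p11, p3, p7) → 97.2739
  f5: (p9, p1, p4) → 80.6645
  f6: (p9, p1, p7) → 106.4383
  f7: (p9, p3, p4) → 67.0458
  f8: (p9, p3, p7) → 75.5904
  f9: (p0, p3, p4) → 60.6690
  f10: (p0, p11, p3) → 123.3279
  f11: (p5, p11, p1) → 108.0856
  f12: (p5, p0, p11) → 38.0459
  f13: (p5, p1, p4) → 65.4760
  f14: (p5, p0, p4) → 10.3683
Σ area = 994.029

Check V−E+F: 9 − 21 + 14 = 2.

facets=14 area=994.029


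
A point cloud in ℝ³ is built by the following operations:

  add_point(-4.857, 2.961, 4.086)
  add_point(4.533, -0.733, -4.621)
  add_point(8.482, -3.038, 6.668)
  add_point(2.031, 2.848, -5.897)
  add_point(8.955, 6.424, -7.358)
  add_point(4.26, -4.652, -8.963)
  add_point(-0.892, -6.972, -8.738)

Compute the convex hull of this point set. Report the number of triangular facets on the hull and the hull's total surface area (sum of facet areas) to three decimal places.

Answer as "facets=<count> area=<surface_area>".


6 of the 7 inputs are extreme points: [0, 2, 3, 4, 5, 6].

Triangle areas on the boundary:
  f1: (p2, p4, p0) → 117.9850
  f2: (p2, p6, p0) → 117.4828
  f3: (p5, p6, p4) → 23.7559
  f4: (p5, p2, p4) → 93.6161
  f5: (p5, p2, p6) → 44.6734
  f6: (p3, p4, p0) → 36.8106
  f7: (p3, p6, p0) → 64.3119
  f8: (p3, p6, p4) → 33.4841
Σ area = 532.120

Check V−E+F: 6 − 12 + 8 = 2.

facets=8 area=532.120


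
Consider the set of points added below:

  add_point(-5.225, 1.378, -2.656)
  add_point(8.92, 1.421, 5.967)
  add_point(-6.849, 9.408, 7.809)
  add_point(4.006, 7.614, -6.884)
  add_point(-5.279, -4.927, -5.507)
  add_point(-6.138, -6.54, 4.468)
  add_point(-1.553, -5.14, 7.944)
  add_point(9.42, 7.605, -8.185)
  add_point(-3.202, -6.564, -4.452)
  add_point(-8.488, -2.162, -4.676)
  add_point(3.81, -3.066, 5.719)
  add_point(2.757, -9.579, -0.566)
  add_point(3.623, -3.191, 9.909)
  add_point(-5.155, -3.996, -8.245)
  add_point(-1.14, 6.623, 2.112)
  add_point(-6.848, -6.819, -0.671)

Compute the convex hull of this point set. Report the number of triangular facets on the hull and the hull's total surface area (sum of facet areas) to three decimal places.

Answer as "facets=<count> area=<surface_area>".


12 of the 16 inputs are extreme points: [1, 2, 3, 5, 6, 7, 8, 9, 11, 12, 13, 15].

Area of each hull facet:
  f1: (p1, p11, p7) → 109.1964
  f2: (p1, p2, p7) → 137.0918
  f3: (p13, p11, p7) → 112.2500
  f4: (p3, p2, p9) → 126.2741
  f5: (p3, p2, p7) → 33.0825
  f6: (p3, p13, p9) → 38.6733
  f7: (p3, p13, p7) → 33.7679
  f8: (p5, p2, p9) → 82.3603
  f9: (p15, p13, p9) → 16.5807
  f10: (p15, p5, p9) → 12.9696
  f11: (p15, p5, p11) → 25.7517
  f12: (p12, p1, p2) → 66.2899
  f13: (p12, p1, p11) → 49.3987
  f14: (p8, p13, p11) → 8.8903
  f15: (p8, p15, p11) → 20.0732
  f16: (p8, p15, p13) → 12.4868
  f17: (p6, p5, p2) → 45.7880
  f18: (p6, p12, p2) → 45.4361
  f19: (p6, p5, p11) → 30.1024
  f20: (p6, p12, p11) → 30.8397
Σ area = 1037.303

Euler characteristic 12−30+20 = 2 ✓

facets=20 area=1037.303


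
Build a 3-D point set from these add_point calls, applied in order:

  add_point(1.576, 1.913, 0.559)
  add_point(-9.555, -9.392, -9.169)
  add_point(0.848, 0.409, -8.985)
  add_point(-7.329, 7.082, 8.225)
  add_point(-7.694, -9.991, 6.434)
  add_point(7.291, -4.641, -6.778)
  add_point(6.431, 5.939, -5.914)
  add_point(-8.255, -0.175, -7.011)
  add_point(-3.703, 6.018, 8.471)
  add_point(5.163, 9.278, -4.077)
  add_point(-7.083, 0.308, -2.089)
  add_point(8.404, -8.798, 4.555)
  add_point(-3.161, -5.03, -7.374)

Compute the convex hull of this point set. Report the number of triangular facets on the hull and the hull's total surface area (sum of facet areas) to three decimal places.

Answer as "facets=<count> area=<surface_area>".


Hull vertices (10/13): indices [1, 2, 3, 4, 5, 6, 7, 8, 9, 11].

Facet areas (half cross-product norm):
  f1: (p8, p9, p11) → 143.5186
  f2: (p4, p11, p1) → 127.7746
  f3: (p4, p8, p11) → 129.0977
  f4: (p5, p11, p1) → 106.2786
  f5: (p2, p5, p1) → 59.9283
  f6: (p2, p7, p1) → 44.1151
  f7: (p2, p7, p9) → 48.3796
  f8: (p6, p9, p11) → 32.7086
  f9: (p6, p5, p11) → 62.1146
  f10: (p6, p2, p9) → 14.6487
  f11: (p6, p2, p5) → 34.9902
  f12: (p3, p4, p8) → 31.4602
  f13: (p3, p8, p9) → 26.8450
  f14: (p3, p7, p9) → 126.1033
  f15: (p3, p4, p1) → 134.6898
  f16: (p3, p7, p1) → 63.0187
Σ area = 1185.672

Euler characteristic 10−24+16 = 2 ✓

facets=16 area=1185.672


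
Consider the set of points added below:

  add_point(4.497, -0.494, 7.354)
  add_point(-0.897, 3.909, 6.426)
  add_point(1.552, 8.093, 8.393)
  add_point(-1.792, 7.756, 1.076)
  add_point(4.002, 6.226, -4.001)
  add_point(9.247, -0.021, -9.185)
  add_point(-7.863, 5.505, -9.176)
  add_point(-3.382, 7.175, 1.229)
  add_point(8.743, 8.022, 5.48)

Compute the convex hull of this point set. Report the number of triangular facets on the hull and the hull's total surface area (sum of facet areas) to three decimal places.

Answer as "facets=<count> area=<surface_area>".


Hull vertices (9/9): indices [0, 1, 2, 3, 4, 5, 6, 7, 8].

Facet areas (half cross-product norm):
  f1: (p0, p5, p6) → 149.6562
  f2: (p8, p0, p5) → 78.7831
  f3: (p8, p0, p2) → 33.2055
  f4: (p1, p0, p6) → 52.5374
  f5: (p1, p0, p2) → 18.2973
  f6: (p4, p5, p6) → 60.7149
  f7: (p4, p8, p5) → 48.8285
  f8: (p3, p8, p2) → 31.2080
  f9: (p3, p4, p6) → 46.5212
  f10: (p3, p4, p8) → 40.5659
  f11: (p7, p1, p6) → 23.3425
  f12: (p7, p1, p2) → 17.2722
  f13: (p7, p3, p6) → 9.1728
  f14: (p7, p3, p2) → 6.4809
Σ area = 616.586

Euler: V−E+F = 9−21+14 = 2.

facets=14 area=616.586


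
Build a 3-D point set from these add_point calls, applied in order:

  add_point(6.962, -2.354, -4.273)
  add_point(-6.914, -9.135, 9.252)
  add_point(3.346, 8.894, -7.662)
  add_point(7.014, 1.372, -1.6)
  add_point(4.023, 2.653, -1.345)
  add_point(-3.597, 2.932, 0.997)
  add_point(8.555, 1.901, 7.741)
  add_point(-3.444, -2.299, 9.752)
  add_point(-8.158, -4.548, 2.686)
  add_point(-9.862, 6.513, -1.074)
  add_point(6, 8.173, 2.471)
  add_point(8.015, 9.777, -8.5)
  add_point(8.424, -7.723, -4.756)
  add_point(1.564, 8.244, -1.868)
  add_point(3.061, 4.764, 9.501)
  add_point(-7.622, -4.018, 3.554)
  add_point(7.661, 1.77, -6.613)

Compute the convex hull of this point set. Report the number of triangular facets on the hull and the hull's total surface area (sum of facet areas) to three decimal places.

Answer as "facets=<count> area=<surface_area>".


facets=18 area=1080.580

11 of the 17 inputs are extreme points: [1, 2, 6, 7, 8, 9, 10, 11, 12, 13, 14].

Per-facet area ½‖(b−a)×(c−a)‖:
  f1: (p12, p1, p6) → 143.5499
  f2: (p12, p11, p6) → 127.4239
  f3: (p8, p1, p9) → 28.0384
  f4: (p8, p12, p9) → 107.4691
  f5: (p8, p12, p1) → 74.4635
  f6: (p2, p11, p9) → 10.0330
  f7: (p2, p12, p9) → 131.6259
  f8: (p2, p12, p11) → 42.3732
  f9: (p7, p1, p6) → 35.2463
  f10: (p7, p14, p6) → 29.8843
  f11: (p7, p1, p9) → 56.7272
  f12: (p7, p14, p9) → 72.8694
  f13: (p13, p11, p9) → 35.8392
  f14: (p10, p11, p6) → 36.7998
  f15: (p10, p14, p6) → 25.1907
  f16: (p10, p13, p11) → 29.0983
  f17: (p10, p14, p9) → 66.8038
  f18: (p10, p13, p9) → 27.1441
Σ area = 1080.580

Check V−E+F: 11 − 27 + 18 = 2.


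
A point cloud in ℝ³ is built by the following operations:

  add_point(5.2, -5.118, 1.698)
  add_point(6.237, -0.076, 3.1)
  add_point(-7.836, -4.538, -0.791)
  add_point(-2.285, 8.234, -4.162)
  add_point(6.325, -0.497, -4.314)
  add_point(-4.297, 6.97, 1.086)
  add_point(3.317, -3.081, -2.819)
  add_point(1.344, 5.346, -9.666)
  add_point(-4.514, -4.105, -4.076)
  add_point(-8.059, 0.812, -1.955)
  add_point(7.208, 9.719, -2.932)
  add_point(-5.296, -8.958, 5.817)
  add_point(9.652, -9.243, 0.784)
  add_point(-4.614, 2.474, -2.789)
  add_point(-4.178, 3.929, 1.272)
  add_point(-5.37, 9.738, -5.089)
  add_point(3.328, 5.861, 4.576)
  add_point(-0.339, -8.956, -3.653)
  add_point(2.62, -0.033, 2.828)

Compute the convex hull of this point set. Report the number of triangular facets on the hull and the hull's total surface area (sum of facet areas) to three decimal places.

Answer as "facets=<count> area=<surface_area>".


Hull vertices (13/19): indices [1, 2, 4, 5, 7, 8, 9, 10, 11, 12, 15, 16, 17].

Per-facet area ½‖(b−a)×(c−a)‖:
  f1: (p17, p7, p12) → 85.0429
  f2: (p11, p17, p12) → 58.3247
  f3: (p5, p15, p9) → 26.6710
  f4: (p5, p11, p9) → 48.3282
  f5: (p5, p11, p16) → 69.1376
  f6: (p4, p7, p12) → 15.2418
  f7: (p10, p7, p15) → 45.6084
  f8: (p10, p5, p15) → 41.6032
  f9: (p10, p5, p16) → 39.2894
  f10: (p10, p4, p7) → 42.0815
  f11: (p10, p4, p12) → 38.2668
  f12: (p8, p17, p7) → 38.1051
  f13: (p8, p15, p9) → 28.3788
  f14: (p8, p7, p15) → 56.2725
  f15: (p1, p10, p12) → 45.3082
  f16: (p1, p10, p16) → 31.4655
  f17: (p1, p11, p12) → 72.2548
  f18: (p1, p11, p16) → 49.5792
  f19: (p2, p11, p17) → 36.9410
  f20: (p2, p8, p17) → 14.1243
  f21: (p2, p11, p9) → 16.3826
  f22: (p2, p8, p9) → 12.5686
Σ area = 910.976

Euler characteristic 13−33+22 = 2 ✓

facets=22 area=910.976
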